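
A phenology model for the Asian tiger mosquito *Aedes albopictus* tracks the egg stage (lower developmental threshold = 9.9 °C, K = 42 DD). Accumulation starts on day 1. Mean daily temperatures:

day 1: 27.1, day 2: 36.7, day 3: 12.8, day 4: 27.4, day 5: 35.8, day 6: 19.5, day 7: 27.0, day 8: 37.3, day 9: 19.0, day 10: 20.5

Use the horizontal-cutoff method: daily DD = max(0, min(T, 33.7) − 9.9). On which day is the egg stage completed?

day 3

Daily DD above 9.9 °C (capped at 23.8): 17.2, 23.8, 2.9, 17.5, 23.8, 9.6, 17.1, 23.8, 9.1, 10.6.
Cumulative: 17.2, 41.0, 43.9, 61.4, 85.2, 94.8, 111.9, 135.7, 144.8, 155.4.
The total first reaches 42 DD on day 3.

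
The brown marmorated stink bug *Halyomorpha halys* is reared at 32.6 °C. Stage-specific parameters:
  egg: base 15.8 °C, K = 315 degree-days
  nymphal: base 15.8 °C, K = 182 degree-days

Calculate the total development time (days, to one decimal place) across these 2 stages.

29.6 days

egg: 315 / (32.6 − 15.8) = 315 / 16.8 = 18.750 d.
nymphal: 182 / (32.6 − 15.8) = 182 / 16.8 = 10.833 d.
Sum = 29.583 ≈ 29.6 days.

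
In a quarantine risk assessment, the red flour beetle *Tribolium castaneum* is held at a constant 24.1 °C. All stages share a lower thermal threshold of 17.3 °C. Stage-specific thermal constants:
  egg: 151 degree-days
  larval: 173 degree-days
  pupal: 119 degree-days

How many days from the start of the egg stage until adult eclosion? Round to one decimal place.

Daily accumulation at 24.1 °C = 24.1 − 17.3 = 6.8 DD/day.
Total K = 151 + 173 + 119 = 443 DD.
Total duration = 443 / 6.8 = 65.147 ≈ 65.1 days.

65.1 days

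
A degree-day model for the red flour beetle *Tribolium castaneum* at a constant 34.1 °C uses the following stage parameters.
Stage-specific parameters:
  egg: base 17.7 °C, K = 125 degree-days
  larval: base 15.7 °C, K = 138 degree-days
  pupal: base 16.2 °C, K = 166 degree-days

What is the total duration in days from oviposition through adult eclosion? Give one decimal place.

egg: 125 / (34.1 − 17.7) = 125 / 16.4 = 7.622 d.
larval: 138 / (34.1 − 15.7) = 138 / 18.4 = 7.500 d.
pupal: 166 / (34.1 − 16.2) = 166 / 17.9 = 9.274 d.
Sum = 24.396 ≈ 24.4 days.

24.4 days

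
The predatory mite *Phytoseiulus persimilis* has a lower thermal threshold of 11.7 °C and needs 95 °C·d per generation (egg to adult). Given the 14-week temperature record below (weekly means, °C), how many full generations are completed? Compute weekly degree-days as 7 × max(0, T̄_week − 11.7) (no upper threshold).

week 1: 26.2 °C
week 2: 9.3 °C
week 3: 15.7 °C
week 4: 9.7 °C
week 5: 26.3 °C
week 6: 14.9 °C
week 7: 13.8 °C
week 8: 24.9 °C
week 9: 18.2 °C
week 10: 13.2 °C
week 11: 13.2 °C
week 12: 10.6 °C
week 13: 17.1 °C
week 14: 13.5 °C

Weekly DD (7 × max(0, T̄ − 11.7)): 101.5, 0.0, 28.0, 0.0, 102.2, 22.4, 14.7, 92.4, 45.5, 10.5, 10.5, 0.0, 37.8, 12.6.
Season total = 478.1 DD.
Complete generations = ⌊478.1 / 95⌋ = 5.

5 generations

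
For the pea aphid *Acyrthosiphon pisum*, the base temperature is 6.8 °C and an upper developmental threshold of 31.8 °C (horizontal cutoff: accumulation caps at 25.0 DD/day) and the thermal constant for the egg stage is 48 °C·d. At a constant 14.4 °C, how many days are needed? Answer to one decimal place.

Daily accumulation = 14.4 − 6.8 = 7.6 DD/day.
Duration = 48 / 7.6 = 6.316 ≈ 6.3 days.

6.3 days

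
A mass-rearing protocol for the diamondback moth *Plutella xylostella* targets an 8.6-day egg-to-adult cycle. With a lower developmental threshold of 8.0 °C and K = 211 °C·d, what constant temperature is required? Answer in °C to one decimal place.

Required daily accumulation = 211 / 8.6 = 24.535 DD/day.
T = T_base + 24.535 = 8.0 + 24.535 = 32.535 ≈ 32.5 °C.

32.5 °C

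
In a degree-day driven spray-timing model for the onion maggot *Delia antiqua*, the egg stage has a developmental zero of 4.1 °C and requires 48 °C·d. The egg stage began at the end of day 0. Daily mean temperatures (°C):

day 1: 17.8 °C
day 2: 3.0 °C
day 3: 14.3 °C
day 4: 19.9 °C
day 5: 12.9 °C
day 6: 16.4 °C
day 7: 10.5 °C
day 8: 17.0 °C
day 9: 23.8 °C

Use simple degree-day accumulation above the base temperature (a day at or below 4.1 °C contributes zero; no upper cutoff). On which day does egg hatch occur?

Daily DD above 4.1 °C: 13.7, 0.0, 10.2, 15.8, 8.8, 12.3, 6.4, 12.9, 19.7.
Cumulative: 13.7, 13.7, 23.9, 39.7, 48.5, 60.8, 67.2, 80.1, 99.8.
The total first reaches 48 DD on day 5.

day 5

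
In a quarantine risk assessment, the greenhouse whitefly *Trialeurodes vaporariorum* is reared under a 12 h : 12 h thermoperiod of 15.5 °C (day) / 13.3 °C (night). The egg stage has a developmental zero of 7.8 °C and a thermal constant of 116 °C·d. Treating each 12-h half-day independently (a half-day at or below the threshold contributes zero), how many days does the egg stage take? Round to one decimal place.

Day half: max(0, 15.5 − 7.8) × 0.5 = 7.7 × 0.5 = 3.85 DD.
Night half: max(0, 13.3 − 7.8) × 0.5 = 5.5 × 0.5 = 2.75 DD.
Per 24 h: 6.60 DD/day.
Duration = 116 / 6.60 = 17.576 ≈ 17.6 days.

17.6 days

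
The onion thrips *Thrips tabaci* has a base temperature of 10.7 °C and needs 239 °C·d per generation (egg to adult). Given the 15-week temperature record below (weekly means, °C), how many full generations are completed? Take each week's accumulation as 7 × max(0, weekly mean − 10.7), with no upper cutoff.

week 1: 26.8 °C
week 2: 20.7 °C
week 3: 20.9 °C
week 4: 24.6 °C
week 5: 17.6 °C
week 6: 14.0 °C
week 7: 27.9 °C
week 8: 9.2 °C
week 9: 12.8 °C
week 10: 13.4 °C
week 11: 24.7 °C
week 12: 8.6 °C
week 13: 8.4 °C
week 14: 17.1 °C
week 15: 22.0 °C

Weekly DD (7 × max(0, T̄ − 10.7)): 112.7, 70.0, 71.4, 97.3, 48.3, 23.1, 120.4, 0.0, 14.7, 18.9, 98.0, 0.0, 0.0, 44.8, 79.1.
Season total = 798.7 DD.
Complete generations = ⌊798.7 / 239⌋ = 3.

3 generations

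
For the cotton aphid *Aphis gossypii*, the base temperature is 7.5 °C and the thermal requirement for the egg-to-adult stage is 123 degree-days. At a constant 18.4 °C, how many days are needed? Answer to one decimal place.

Daily accumulation = 18.4 − 7.5 = 10.9 DD/day.
Duration = 123 / 10.9 = 11.284 ≈ 11.3 days.

11.3 days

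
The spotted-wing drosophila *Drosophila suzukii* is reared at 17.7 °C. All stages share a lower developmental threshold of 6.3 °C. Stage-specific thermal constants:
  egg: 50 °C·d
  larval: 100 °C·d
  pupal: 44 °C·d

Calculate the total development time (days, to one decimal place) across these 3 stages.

17.0 days

Daily accumulation at 17.7 °C = 17.7 − 6.3 = 11.4 DD/day.
Total K = 50 + 100 + 44 = 194 DD.
Total duration = 194 / 11.4 = 17.018 ≈ 17.0 days.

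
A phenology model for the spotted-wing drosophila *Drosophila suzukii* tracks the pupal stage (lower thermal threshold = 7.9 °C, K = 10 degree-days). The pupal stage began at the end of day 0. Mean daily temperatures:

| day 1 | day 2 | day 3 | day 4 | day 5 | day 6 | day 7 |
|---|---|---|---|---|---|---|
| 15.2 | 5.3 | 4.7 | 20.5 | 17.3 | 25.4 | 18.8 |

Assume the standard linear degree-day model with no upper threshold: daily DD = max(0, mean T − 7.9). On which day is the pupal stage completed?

Daily DD above 7.9 °C: 7.3, 0.0, 0.0, 12.6, 9.4, 17.5, 10.9.
Cumulative: 7.3, 7.3, 7.3, 19.9, 29.3, 46.8, 57.7.
The total first reaches 10 DD on day 4.

day 4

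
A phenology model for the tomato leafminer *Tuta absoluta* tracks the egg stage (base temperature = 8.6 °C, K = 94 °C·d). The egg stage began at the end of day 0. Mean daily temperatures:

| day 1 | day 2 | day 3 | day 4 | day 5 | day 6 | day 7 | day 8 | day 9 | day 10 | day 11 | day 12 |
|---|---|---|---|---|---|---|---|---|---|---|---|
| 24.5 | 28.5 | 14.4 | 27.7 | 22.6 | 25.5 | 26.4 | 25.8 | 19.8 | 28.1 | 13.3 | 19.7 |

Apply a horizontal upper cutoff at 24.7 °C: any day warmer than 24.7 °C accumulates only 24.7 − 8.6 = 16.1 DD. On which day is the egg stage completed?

Daily DD above 8.6 °C (capped at 16.1): 15.9, 16.1, 5.8, 16.1, 14.0, 16.1, 16.1, 16.1, 11.2, 16.1, 4.7, 11.1.
Cumulative: 15.9, 32.0, 37.8, 53.9, 67.9, 84.0, 100.1, 116.2, 127.4, 143.5, 148.2, 159.3.
The total first reaches 94 DD on day 7.

day 7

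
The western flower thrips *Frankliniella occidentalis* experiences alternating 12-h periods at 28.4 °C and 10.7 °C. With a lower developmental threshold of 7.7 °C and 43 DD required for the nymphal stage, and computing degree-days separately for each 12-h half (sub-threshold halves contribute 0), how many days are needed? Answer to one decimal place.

3.6 days

Day half: max(0, 28.4 − 7.7) × 0.5 = 20.7 × 0.5 = 10.35 DD.
Night half: max(0, 10.7 − 7.7) × 0.5 = 3.0 × 0.5 = 1.50 DD.
Per 24 h: 11.85 DD/day.
Duration = 43 / 11.85 = 3.629 ≈ 3.6 days.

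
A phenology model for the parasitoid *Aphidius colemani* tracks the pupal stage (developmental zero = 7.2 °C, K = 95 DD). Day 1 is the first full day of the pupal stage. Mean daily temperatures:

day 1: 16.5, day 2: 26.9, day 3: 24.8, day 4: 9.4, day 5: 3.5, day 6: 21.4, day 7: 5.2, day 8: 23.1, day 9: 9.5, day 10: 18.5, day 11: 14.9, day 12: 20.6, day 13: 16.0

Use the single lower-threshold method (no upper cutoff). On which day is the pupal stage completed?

Daily DD above 7.2 °C: 9.3, 19.7, 17.6, 2.2, 0.0, 14.2, 0.0, 15.9, 2.3, 11.3, 7.7, 13.4, 8.8.
Cumulative: 9.3, 29.0, 46.6, 48.8, 48.8, 63.0, 63.0, 78.9, 81.2, 92.5, 100.2, 113.6, 122.4.
The total first reaches 95 DD on day 11.

day 11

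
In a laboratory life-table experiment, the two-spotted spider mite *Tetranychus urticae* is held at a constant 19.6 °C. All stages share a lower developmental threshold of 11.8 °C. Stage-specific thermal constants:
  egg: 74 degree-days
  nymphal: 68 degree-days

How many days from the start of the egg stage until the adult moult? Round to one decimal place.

Daily accumulation at 19.6 °C = 19.6 − 11.8 = 7.8 DD/day.
Total K = 74 + 68 = 142 DD.
Total duration = 142 / 7.8 = 18.205 ≈ 18.2 days.

18.2 days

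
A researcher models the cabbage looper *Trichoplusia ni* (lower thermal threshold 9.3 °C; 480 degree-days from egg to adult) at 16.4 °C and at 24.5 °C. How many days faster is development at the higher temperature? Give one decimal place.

At 16.4 °C: 480 / (16.4 − 9.3) = 480 / 7.1 = 67.606 d.
At 24.5 °C: 480 / (24.5 − 9.3) = 480 / 15.2 = 31.579 d.
Difference = |67.606 − 31.579| = 36.027 ≈ 36.0 days.

36.0 days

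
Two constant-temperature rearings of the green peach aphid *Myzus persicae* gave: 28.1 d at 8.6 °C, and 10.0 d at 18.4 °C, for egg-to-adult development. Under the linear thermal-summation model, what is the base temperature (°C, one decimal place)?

Equal thermal constants: D₁(T₁ − T_b) = D₂(T₂ − T_b).
28.1·(8.6 − T_b) = 10.0·(18.4 − T_b)
T_b = (28.1·8.6 − 10.0·18.4) / (28.1 − 10.0) = 57.66 / 18.1 = 3.186 °C ≈ 3.2 °C.

3.2 °C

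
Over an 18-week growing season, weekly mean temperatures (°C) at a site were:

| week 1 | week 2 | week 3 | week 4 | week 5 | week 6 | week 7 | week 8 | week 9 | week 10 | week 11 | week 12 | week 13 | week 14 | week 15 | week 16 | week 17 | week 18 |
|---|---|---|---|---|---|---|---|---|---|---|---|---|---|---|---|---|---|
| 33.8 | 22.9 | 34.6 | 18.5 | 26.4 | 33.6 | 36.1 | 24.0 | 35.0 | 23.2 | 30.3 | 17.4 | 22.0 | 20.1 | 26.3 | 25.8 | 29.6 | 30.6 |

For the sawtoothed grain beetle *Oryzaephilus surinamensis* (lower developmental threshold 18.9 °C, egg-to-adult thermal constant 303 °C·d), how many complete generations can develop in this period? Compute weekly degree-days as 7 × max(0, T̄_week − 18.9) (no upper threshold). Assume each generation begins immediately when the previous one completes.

3 generations

Weekly DD (7 × max(0, T̄ − 18.9)): 104.3, 28.0, 109.9, 0.0, 52.5, 102.9, 120.4, 35.7, 112.7, 30.1, 79.8, 0.0, 21.7, 8.4, 51.8, 48.3, 74.9, 81.9.
Season total = 1063.3 DD.
Complete generations = ⌊1063.3 / 303⌋ = 3.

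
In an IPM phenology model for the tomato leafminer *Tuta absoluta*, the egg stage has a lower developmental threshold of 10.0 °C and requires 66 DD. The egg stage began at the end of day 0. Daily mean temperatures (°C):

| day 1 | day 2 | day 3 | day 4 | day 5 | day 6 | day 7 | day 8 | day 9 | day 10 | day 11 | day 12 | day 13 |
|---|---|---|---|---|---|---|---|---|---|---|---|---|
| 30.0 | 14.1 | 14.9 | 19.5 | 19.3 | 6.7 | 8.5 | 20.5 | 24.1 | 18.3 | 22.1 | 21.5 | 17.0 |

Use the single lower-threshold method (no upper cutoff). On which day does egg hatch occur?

Daily DD above 10.0 °C: 20.0, 4.1, 4.9, 9.5, 9.3, 0.0, 0.0, 10.5, 14.1, 8.3, 12.1, 11.5, 7.0.
Cumulative: 20.0, 24.1, 29.0, 38.5, 47.8, 47.8, 47.8, 58.3, 72.4, 80.7, 92.8, 104.3, 111.3.
The total first reaches 66 DD on day 9.

day 9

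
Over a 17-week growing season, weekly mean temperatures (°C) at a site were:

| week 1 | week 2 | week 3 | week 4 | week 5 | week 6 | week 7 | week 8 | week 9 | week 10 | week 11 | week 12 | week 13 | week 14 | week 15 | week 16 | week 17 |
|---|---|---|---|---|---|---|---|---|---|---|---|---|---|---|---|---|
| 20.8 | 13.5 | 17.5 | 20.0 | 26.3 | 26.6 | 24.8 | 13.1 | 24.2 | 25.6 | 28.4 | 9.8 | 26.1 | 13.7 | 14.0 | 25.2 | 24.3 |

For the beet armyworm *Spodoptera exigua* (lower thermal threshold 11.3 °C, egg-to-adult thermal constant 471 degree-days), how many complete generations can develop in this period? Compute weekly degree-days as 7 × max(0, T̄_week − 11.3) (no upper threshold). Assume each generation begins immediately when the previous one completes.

Weekly DD (7 × max(0, T̄ − 11.3)): 66.5, 15.4, 43.4, 60.9, 105.0, 107.1, 94.5, 12.6, 90.3, 100.1, 119.7, 0.0, 103.6, 16.8, 18.9, 97.3, 91.0.
Season total = 1143.1 DD.
Complete generations = ⌊1143.1 / 471⌋ = 2.

2 generations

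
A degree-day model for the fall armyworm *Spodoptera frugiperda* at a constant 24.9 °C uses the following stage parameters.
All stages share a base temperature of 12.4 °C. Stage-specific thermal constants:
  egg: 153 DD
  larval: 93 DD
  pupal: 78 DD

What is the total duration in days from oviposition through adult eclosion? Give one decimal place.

25.9 days

Daily accumulation at 24.9 °C = 24.9 − 12.4 = 12.5 DD/day.
Total K = 153 + 93 + 78 = 324 DD.
Total duration = 324 / 12.5 = 25.920 ≈ 25.9 days.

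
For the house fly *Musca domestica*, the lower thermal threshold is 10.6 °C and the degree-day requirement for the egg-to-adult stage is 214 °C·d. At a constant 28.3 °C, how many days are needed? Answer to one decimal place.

Daily accumulation = 28.3 − 10.6 = 17.7 DD/day.
Duration = 214 / 17.7 = 12.090 ≈ 12.1 days.

12.1 days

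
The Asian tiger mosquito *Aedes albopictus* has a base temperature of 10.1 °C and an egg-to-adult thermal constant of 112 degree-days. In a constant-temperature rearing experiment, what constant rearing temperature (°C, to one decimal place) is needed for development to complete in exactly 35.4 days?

Required daily accumulation = 112 / 35.4 = 3.164 DD/day.
T = T_base + 3.164 = 10.1 + 3.164 = 13.264 ≈ 13.3 °C.

13.3 °C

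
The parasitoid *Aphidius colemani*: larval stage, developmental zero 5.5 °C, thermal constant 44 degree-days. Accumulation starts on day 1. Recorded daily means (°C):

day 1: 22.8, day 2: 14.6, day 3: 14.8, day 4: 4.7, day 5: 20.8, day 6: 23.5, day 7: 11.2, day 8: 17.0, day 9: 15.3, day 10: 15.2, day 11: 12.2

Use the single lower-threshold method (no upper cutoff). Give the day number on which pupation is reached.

day 5

Daily DD above 5.5 °C: 17.3, 9.1, 9.3, 0.0, 15.3, 18.0, 5.7, 11.5, 9.8, 9.7, 6.7.
Cumulative: 17.3, 26.4, 35.7, 35.7, 51.0, 69.0, 74.7, 86.2, 96.0, 105.7, 112.4.
The total first reaches 44 DD on day 5.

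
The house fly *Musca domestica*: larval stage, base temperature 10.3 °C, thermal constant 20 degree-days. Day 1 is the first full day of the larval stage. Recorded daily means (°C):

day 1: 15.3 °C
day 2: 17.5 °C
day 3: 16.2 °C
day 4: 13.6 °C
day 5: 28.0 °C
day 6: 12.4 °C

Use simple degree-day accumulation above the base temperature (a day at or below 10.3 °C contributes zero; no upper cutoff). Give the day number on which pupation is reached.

day 4

Daily DD above 10.3 °C: 5.0, 7.2, 5.9, 3.3, 17.7, 2.1.
Cumulative: 5.0, 12.2, 18.1, 21.4, 39.1, 41.2.
The total first reaches 20 DD on day 4.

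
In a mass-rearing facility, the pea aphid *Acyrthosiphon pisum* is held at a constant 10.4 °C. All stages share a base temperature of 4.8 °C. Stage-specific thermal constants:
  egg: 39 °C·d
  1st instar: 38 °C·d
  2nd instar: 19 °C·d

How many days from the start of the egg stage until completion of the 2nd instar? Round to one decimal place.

Daily accumulation at 10.4 °C = 10.4 − 4.8 = 5.6 DD/day.
Total K = 39 + 38 + 19 = 96 DD.
Total duration = 96 / 5.6 = 17.143 ≈ 17.1 days.

17.1 days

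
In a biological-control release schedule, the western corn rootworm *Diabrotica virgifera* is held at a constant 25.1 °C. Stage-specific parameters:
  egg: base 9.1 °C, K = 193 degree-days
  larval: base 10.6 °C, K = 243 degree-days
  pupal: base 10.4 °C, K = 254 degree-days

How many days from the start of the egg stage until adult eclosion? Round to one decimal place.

46.1 days

egg: 193 / (25.1 − 9.1) = 193 / 16.0 = 12.062 d.
larval: 243 / (25.1 − 10.6) = 243 / 14.5 = 16.759 d.
pupal: 254 / (25.1 − 10.4) = 254 / 14.7 = 17.279 d.
Sum = 46.100 ≈ 46.1 days.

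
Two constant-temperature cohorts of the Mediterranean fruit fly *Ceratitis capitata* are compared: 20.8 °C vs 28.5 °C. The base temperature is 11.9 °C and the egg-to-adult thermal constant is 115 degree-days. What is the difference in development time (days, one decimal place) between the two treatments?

At 20.8 °C: 115 / (20.8 − 11.9) = 115 / 8.9 = 12.921 d.
At 28.5 °C: 115 / (28.5 − 11.9) = 115 / 16.6 = 6.928 d.
Difference = |12.921 − 6.928| = 5.994 ≈ 6.0 days.

6.0 days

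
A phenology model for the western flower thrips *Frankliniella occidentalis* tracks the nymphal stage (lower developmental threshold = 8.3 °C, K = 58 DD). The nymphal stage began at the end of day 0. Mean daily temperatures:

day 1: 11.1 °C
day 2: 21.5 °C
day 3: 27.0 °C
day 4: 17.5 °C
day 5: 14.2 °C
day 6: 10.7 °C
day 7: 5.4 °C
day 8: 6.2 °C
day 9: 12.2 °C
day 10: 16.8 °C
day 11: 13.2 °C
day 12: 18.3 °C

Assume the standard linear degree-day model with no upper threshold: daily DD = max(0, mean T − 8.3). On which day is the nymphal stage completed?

Daily DD above 8.3 °C: 2.8, 13.2, 18.7, 9.2, 5.9, 2.4, 0.0, 0.0, 3.9, 8.5, 4.9, 10.0.
Cumulative: 2.8, 16.0, 34.7, 43.9, 49.8, 52.2, 52.2, 52.2, 56.1, 64.6, 69.5, 79.5.
The total first reaches 58 DD on day 10.

day 10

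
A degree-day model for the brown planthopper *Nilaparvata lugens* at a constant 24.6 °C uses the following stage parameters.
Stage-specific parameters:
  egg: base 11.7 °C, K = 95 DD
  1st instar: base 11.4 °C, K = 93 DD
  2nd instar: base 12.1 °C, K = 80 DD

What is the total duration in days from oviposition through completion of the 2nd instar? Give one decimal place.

20.8 days

egg: 95 / (24.6 − 11.7) = 95 / 12.9 = 7.364 d.
1st instar: 93 / (24.6 − 11.4) = 93 / 13.2 = 7.045 d.
2nd instar: 80 / (24.6 − 12.1) = 80 / 12.5 = 6.400 d.
Sum = 20.810 ≈ 20.8 days.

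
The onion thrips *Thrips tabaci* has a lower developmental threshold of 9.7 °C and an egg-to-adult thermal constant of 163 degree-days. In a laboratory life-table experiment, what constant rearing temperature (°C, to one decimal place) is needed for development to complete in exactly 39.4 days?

Required daily accumulation = 163 / 39.4 = 4.137 DD/day.
T = T_base + 4.137 = 9.7 + 4.137 = 13.837 ≈ 13.8 °C.

13.8 °C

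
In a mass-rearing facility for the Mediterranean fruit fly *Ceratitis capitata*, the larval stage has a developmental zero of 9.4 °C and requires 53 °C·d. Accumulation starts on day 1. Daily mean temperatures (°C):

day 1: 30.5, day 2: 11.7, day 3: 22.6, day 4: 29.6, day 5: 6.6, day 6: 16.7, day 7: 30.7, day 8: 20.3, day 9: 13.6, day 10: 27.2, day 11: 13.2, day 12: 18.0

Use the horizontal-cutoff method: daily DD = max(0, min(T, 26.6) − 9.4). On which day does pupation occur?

Daily DD above 9.4 °C (capped at 17.2): 17.2, 2.3, 13.2, 17.2, 0.0, 7.3, 17.2, 10.9, 4.2, 17.2, 3.8, 8.6.
Cumulative: 17.2, 19.5, 32.7, 49.9, 49.9, 57.2, 74.4, 85.3, 89.5, 106.7, 110.5, 119.1.
The total first reaches 53 DD on day 6.

day 6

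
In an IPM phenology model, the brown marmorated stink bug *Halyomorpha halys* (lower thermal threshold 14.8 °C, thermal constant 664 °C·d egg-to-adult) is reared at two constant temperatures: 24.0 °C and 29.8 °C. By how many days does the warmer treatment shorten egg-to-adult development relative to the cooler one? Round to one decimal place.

At 24.0 °C: 664 / (24.0 − 14.8) = 664 / 9.2 = 72.174 d.
At 29.8 °C: 664 / (29.8 − 14.8) = 664 / 15.0 = 44.267 d.
Difference = |72.174 − 44.267| = 27.907 ≈ 27.9 days.

27.9 days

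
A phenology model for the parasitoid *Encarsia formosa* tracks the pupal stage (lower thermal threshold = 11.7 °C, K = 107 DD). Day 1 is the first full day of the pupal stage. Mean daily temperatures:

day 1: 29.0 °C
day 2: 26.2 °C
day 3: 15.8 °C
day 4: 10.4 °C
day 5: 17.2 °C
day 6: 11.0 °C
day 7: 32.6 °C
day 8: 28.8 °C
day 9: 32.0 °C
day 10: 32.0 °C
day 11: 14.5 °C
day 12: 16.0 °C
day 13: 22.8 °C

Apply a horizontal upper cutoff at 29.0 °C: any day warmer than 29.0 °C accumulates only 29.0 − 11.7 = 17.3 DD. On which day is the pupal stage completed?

day 10

Daily DD above 11.7 °C (capped at 17.3): 17.3, 14.5, 4.1, 0.0, 5.5, 0.0, 17.3, 17.1, 17.3, 17.3, 2.8, 4.3, 11.1.
Cumulative: 17.3, 31.8, 35.9, 35.9, 41.4, 41.4, 58.7, 75.8, 93.1, 110.4, 113.2, 117.5, 128.6.
The total first reaches 107 DD on day 10.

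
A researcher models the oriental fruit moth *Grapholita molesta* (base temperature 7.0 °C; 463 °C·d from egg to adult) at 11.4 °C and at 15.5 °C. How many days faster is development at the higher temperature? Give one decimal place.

At 11.4 °C: 463 / (11.4 − 7.0) = 463 / 4.4 = 105.227 d.
At 15.5 °C: 463 / (15.5 − 7.0) = 463 / 8.5 = 54.471 d.
Difference = |105.227 − 54.471| = 50.757 ≈ 50.8 days.

50.8 days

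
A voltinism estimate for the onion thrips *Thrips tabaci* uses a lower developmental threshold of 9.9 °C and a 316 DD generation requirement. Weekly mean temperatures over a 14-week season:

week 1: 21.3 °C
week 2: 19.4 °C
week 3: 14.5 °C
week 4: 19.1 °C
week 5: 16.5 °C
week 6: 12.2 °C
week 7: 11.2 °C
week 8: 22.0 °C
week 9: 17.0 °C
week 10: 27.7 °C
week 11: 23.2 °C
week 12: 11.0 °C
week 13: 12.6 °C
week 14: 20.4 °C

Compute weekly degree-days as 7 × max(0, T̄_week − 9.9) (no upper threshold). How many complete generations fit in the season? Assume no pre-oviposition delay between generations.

2 generations

Weekly DD (7 × max(0, T̄ − 9.9)): 79.8, 66.5, 32.2, 64.4, 46.2, 16.1, 9.1, 84.7, 49.7, 124.6, 93.1, 7.7, 18.9, 73.5.
Season total = 766.5 DD.
Complete generations = ⌊766.5 / 316⌋ = 2.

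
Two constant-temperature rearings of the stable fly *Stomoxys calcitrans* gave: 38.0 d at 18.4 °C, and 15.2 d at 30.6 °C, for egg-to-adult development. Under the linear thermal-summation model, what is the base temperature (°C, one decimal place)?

10.3 °C

Equal thermal constants: D₁(T₁ − T_b) = D₂(T₂ − T_b).
38.0·(18.4 − T_b) = 15.2·(30.6 − T_b)
T_b = (38.0·18.4 − 15.2·30.6) / (38.0 − 15.2) = 234.08 / 22.8 = 10.267 °C ≈ 10.3 °C.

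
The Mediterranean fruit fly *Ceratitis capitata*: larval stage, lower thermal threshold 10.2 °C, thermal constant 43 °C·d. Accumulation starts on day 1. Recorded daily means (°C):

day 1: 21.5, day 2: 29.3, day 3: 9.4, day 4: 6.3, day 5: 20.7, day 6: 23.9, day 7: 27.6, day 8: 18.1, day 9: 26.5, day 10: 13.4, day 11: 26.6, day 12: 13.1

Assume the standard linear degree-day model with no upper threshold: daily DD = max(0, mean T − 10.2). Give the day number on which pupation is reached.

day 6

Daily DD above 10.2 °C: 11.3, 19.1, 0.0, 0.0, 10.5, 13.7, 17.4, 7.9, 16.3, 3.2, 16.4, 2.9.
Cumulative: 11.3, 30.4, 30.4, 30.4, 40.9, 54.6, 72.0, 79.9, 96.2, 99.4, 115.8, 118.7.
The total first reaches 43 DD on day 6.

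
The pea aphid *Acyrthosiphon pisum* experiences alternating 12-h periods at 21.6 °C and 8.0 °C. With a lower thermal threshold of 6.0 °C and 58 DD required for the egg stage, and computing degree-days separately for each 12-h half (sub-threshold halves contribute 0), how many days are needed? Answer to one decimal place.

Day half: max(0, 21.6 − 6.0) × 0.5 = 15.6 × 0.5 = 7.80 DD.
Night half: max(0, 8.0 − 6.0) × 0.5 = 2.0 × 0.5 = 1.00 DD.
Per 24 h: 8.80 DD/day.
Duration = 58 / 8.80 = 6.591 ≈ 6.6 days.

6.6 days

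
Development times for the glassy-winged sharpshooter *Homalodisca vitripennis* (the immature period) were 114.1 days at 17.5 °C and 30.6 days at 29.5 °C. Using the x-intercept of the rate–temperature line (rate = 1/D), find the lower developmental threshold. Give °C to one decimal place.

Under the model K = D·(T − T_b), so D₁·(T₁ − T_b) = D₂·(T₂ − T_b).
114.1·(17.5 − T_b) = 30.6·(29.5 − T_b)
T_b = (114.1·17.5 − 30.6·29.5) / (114.1 − 30.6) = 1094.05 / 83.5 = 13.102 °C ≈ 13.1 °C.

13.1 °C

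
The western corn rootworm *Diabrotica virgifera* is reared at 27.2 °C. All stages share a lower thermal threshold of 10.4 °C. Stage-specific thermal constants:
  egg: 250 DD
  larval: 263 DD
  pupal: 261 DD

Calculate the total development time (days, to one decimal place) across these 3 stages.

46.1 days

Daily accumulation at 27.2 °C = 27.2 − 10.4 = 16.8 DD/day.
Total K = 250 + 263 + 261 = 774 DD.
Total duration = 774 / 16.8 = 46.071 ≈ 46.1 days.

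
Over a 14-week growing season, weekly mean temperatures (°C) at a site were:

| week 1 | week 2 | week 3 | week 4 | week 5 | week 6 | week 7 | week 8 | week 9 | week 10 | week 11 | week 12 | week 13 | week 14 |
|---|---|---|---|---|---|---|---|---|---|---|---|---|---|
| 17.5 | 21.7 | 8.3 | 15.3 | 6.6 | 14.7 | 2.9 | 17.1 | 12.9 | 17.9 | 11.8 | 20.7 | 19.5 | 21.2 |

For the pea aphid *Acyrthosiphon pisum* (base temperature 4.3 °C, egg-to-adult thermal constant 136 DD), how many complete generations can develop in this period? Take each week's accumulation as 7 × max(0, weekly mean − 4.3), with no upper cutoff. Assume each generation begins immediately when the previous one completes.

7 generations

Weekly DD (7 × max(0, T̄ − 4.3)): 92.4, 121.8, 28.0, 77.0, 16.1, 72.8, 0.0, 89.6, 60.2, 95.2, 52.5, 114.8, 106.4, 118.3.
Season total = 1045.1 DD.
Complete generations = ⌊1045.1 / 136⌋ = 7.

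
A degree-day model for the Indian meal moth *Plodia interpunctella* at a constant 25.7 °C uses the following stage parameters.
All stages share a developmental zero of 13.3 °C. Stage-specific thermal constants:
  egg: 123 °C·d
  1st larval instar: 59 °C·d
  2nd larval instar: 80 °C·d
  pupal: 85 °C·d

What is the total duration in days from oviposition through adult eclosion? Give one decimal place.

Daily accumulation at 25.7 °C = 25.7 − 13.3 = 12.4 DD/day.
Total K = 123 + 59 + 80 + 85 = 347 DD.
Total duration = 347 / 12.4 = 27.984 ≈ 28.0 days.

28.0 days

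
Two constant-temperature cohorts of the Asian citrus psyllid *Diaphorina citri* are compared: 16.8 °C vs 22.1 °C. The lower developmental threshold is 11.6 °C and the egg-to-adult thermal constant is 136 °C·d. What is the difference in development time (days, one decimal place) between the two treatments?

13.2 days

At 16.8 °C: 136 / (16.8 − 11.6) = 136 / 5.2 = 26.154 d.
At 22.1 °C: 136 / (22.1 − 11.6) = 136 / 10.5 = 12.952 d.
Difference = |26.154 − 12.952| = 13.201 ≈ 13.2 days.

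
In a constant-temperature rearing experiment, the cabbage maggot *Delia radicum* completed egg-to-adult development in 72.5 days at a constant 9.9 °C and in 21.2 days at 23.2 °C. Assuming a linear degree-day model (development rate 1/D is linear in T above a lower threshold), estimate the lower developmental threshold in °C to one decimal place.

4.4 °C

Under the model K = D·(T − T_b), so D₁·(T₁ − T_b) = D₂·(T₂ − T_b).
72.5·(9.9 − T_b) = 21.2·(23.2 − T_b)
T_b = (72.5·9.9 − 21.2·23.2) / (72.5 − 21.2) = 225.91 / 51.3 = 4.404 °C ≈ 4.4 °C.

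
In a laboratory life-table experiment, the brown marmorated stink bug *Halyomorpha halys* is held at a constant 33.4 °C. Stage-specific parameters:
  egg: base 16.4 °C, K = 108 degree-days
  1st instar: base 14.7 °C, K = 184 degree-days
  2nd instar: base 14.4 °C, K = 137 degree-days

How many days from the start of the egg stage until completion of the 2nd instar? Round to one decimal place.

23.4 days

egg: 108 / (33.4 − 16.4) = 108 / 17.0 = 6.353 d.
1st instar: 184 / (33.4 − 14.7) = 184 / 18.7 = 9.840 d.
2nd instar: 137 / (33.4 − 14.4) = 137 / 19.0 = 7.211 d.
Sum = 23.403 ≈ 23.4 days.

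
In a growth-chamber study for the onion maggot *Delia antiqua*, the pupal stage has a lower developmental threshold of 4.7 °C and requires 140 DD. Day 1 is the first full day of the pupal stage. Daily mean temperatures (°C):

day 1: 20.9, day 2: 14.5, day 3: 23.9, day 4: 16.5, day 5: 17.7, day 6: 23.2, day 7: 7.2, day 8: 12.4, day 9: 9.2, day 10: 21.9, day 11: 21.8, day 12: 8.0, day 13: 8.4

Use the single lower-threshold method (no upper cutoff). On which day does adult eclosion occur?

Daily DD above 4.7 °C: 16.2, 9.8, 19.2, 11.8, 13.0, 18.5, 2.5, 7.7, 4.5, 17.2, 17.1, 3.3, 3.7.
Cumulative: 16.2, 26.0, 45.2, 57.0, 70.0, 88.5, 91.0, 98.7, 103.2, 120.4, 137.5, 140.8, 144.5.
The total first reaches 140 DD on day 12.

day 12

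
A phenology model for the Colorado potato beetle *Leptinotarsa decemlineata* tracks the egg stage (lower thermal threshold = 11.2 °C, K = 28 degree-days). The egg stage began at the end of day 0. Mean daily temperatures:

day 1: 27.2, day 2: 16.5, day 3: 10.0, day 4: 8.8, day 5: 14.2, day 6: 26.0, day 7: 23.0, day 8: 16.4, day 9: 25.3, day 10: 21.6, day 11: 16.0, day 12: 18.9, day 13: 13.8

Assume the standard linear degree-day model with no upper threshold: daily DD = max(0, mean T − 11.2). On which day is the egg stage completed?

day 6

Daily DD above 11.2 °C: 16.0, 5.3, 0.0, 0.0, 3.0, 14.8, 11.8, 5.2, 14.1, 10.4, 4.8, 7.7, 2.6.
Cumulative: 16.0, 21.3, 21.3, 21.3, 24.3, 39.1, 50.9, 56.1, 70.2, 80.6, 85.4, 93.1, 95.7.
The total first reaches 28 DD on day 6.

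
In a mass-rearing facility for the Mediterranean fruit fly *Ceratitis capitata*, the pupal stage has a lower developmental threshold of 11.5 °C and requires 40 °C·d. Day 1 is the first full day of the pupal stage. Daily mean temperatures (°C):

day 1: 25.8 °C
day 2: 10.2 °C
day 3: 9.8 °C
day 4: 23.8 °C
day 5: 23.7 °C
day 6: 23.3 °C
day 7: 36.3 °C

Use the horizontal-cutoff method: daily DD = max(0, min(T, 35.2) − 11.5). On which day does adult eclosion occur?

Daily DD above 11.5 °C (capped at 23.7): 14.3, 0.0, 0.0, 12.3, 12.2, 11.8, 23.7.
Cumulative: 14.3, 14.3, 14.3, 26.6, 38.8, 50.6, 74.3.
The total first reaches 40 DD on day 6.

day 6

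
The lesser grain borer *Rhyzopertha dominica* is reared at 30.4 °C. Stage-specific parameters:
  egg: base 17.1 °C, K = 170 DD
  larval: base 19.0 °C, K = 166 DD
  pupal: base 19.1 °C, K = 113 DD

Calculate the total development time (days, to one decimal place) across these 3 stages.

37.3 days

egg: 170 / (30.4 − 17.1) = 170 / 13.3 = 12.782 d.
larval: 166 / (30.4 − 19.0) = 166 / 11.4 = 14.561 d.
pupal: 113 / (30.4 − 19.1) = 113 / 11.3 = 10.000 d.
Sum = 37.343 ≈ 37.3 days.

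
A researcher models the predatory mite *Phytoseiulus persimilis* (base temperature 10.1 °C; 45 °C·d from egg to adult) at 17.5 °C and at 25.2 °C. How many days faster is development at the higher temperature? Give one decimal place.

3.1 days

At 17.5 °C: 45 / (17.5 − 10.1) = 45 / 7.4 = 6.081 d.
At 25.2 °C: 45 / (25.2 − 10.1) = 45 / 15.1 = 2.980 d.
Difference = |6.081 − 2.980| = 3.101 ≈ 3.1 days.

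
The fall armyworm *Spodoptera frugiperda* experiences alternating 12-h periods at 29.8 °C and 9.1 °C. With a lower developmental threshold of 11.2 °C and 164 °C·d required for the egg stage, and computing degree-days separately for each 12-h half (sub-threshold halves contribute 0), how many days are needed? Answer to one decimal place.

17.6 days

Day half: max(0, 29.8 − 11.2) × 0.5 = 18.6 × 0.5 = 9.30 DD.
Night half: max(0, 9.1 − 11.2) × 0.5 = 0.0 × 0.5 = 0.00 DD.
Per 24 h: 9.30 DD/day.
Duration = 164 / 9.30 = 17.634 ≈ 17.6 days.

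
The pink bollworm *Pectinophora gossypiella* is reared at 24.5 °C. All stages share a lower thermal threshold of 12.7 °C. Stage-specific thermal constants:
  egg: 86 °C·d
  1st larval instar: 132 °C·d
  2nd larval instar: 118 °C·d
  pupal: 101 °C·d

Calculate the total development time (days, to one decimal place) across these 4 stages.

Daily accumulation at 24.5 °C = 24.5 − 12.7 = 11.8 DD/day.
Total K = 86 + 132 + 118 + 101 = 437 DD.
Total duration = 437 / 11.8 = 37.034 ≈ 37.0 days.

37.0 days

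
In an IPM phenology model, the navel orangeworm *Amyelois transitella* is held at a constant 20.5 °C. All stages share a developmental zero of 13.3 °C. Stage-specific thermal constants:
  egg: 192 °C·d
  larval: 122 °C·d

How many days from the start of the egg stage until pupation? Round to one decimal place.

Daily accumulation at 20.5 °C = 20.5 − 13.3 = 7.2 DD/day.
Total K = 192 + 122 = 314 DD.
Total duration = 314 / 7.2 = 43.611 ≈ 43.6 days.

43.6 days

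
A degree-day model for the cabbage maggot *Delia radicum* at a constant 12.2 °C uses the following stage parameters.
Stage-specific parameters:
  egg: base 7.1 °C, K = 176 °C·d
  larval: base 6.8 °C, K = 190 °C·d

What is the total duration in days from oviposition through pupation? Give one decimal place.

egg: 176 / (12.2 − 7.1) = 176 / 5.1 = 34.510 d.
larval: 190 / (12.2 − 6.8) = 190 / 5.4 = 35.185 d.
Sum = 69.695 ≈ 69.7 days.

69.7 days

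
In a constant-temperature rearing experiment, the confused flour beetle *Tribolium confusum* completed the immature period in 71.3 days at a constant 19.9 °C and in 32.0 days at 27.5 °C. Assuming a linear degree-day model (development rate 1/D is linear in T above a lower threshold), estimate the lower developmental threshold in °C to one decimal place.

13.7 °C

Under the model K = D·(T − T_b), so D₁·(T₁ − T_b) = D₂·(T₂ − T_b).
71.3·(19.9 − T_b) = 32.0·(27.5 − T_b)
T_b = (71.3·19.9 − 32.0·27.5) / (71.3 − 32.0) = 538.87 / 39.3 = 13.712 °C ≈ 13.7 °C.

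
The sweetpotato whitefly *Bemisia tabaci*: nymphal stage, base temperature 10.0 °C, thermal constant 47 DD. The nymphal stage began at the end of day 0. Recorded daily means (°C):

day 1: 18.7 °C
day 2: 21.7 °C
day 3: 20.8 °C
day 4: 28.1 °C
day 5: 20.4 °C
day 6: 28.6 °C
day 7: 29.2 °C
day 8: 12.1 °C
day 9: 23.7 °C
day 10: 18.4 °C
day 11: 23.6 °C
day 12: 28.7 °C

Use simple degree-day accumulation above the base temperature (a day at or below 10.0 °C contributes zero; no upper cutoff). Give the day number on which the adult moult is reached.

Daily DD above 10.0 °C: 8.7, 11.7, 10.8, 18.1, 10.4, 18.6, 19.2, 2.1, 13.7, 8.4, 13.6, 18.7.
Cumulative: 8.7, 20.4, 31.2, 49.3, 59.7, 78.3, 97.5, 99.6, 113.3, 121.7, 135.3, 154.0.
The total first reaches 47 DD on day 4.

day 4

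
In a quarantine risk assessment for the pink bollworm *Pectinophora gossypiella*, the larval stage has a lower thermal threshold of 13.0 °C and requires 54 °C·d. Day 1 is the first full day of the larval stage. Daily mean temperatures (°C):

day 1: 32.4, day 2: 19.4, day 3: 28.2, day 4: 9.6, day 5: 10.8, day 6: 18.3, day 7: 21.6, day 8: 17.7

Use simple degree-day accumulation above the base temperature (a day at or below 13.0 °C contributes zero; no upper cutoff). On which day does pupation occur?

day 7

Daily DD above 13.0 °C: 19.4, 6.4, 15.2, 0.0, 0.0, 5.3, 8.6, 4.7.
Cumulative: 19.4, 25.8, 41.0, 41.0, 41.0, 46.3, 54.9, 59.6.
The total first reaches 54 DD on day 7.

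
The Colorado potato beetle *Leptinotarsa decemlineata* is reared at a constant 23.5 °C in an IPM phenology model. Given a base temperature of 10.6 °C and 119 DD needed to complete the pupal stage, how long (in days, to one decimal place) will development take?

9.2 days

Daily accumulation = 23.5 − 10.6 = 12.9 DD/day.
Duration = 119 / 12.9 = 9.225 ≈ 9.2 days.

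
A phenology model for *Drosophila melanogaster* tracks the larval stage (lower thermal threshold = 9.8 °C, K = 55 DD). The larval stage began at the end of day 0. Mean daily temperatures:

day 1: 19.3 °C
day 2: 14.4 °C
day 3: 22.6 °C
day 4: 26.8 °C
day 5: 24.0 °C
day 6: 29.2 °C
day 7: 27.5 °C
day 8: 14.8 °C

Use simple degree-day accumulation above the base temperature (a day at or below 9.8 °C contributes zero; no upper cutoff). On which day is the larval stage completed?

day 5

Daily DD above 9.8 °C: 9.5, 4.6, 12.8, 17.0, 14.2, 19.4, 17.7, 5.0.
Cumulative: 9.5, 14.1, 26.9, 43.9, 58.1, 77.5, 95.2, 100.2.
The total first reaches 55 DD on day 5.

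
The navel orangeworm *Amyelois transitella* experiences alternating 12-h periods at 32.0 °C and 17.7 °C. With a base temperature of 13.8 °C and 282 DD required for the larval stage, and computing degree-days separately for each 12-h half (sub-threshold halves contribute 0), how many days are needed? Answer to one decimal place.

25.5 days

Day half: max(0, 32.0 − 13.8) × 0.5 = 18.2 × 0.5 = 9.10 DD.
Night half: max(0, 17.7 − 13.8) × 0.5 = 3.9 × 0.5 = 1.95 DD.
Per 24 h: 11.05 DD/day.
Duration = 282 / 11.05 = 25.520 ≈ 25.5 days.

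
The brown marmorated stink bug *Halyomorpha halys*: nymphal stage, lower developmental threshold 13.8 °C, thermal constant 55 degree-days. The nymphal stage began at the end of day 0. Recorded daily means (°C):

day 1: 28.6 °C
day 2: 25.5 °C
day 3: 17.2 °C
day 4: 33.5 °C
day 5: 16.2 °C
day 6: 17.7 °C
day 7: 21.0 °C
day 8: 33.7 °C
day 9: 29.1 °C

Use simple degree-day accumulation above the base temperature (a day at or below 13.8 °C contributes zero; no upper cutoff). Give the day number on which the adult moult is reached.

day 6

Daily DD above 13.8 °C: 14.8, 11.7, 3.4, 19.7, 2.4, 3.9, 7.2, 19.9, 15.3.
Cumulative: 14.8, 26.5, 29.9, 49.6, 52.0, 55.9, 63.1, 83.0, 98.3.
The total first reaches 55 DD on day 6.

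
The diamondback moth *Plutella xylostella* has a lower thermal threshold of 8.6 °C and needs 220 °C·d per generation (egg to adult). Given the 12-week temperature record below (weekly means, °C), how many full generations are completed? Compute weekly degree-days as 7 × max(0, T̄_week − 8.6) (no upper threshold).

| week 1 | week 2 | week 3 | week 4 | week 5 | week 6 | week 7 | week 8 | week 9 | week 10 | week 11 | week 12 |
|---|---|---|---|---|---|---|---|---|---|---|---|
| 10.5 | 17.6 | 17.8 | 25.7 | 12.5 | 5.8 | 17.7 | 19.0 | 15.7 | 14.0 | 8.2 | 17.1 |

2 generations

Weekly DD (7 × max(0, T̄ − 8.6)): 13.3, 63.0, 64.4, 119.7, 27.3, 0.0, 63.7, 72.8, 49.7, 37.8, 0.0, 59.5.
Season total = 571.2 DD.
Complete generations = ⌊571.2 / 220⌋ = 2.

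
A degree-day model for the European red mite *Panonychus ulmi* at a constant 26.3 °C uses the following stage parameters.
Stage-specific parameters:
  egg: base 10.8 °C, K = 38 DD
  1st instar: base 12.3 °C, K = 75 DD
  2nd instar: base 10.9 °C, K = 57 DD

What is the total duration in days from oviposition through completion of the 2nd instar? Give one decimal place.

egg: 38 / (26.3 − 10.8) = 38 / 15.5 = 2.452 d.
1st instar: 75 / (26.3 − 12.3) = 75 / 14.0 = 5.357 d.
2nd instar: 57 / (26.3 − 10.9) = 57 / 15.4 = 3.701 d.
Sum = 11.510 ≈ 11.5 days.

11.5 days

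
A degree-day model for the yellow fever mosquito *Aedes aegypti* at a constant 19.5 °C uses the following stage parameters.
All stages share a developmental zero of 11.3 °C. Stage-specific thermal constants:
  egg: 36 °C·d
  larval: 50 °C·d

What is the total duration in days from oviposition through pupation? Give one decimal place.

Daily accumulation at 19.5 °C = 19.5 − 11.3 = 8.2 DD/day.
Total K = 36 + 50 = 86 DD.
Total duration = 86 / 8.2 = 10.488 ≈ 10.5 days.

10.5 days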